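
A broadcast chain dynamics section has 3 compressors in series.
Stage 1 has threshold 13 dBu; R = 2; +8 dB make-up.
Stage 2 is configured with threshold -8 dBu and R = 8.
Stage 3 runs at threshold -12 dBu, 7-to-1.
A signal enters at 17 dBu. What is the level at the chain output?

-10.875 dBu

Stage 1: 4 dB above 13 dBu, reduced 2:1 to 2 dB above → 15 dBu; +8 dB make-up → 23 dBu.
Stage 2: 31 dB above -8 dBu, reduced 8:1 to 3.875 dB above → -4.125 dBu.
Stage 3: 7.875 dB above -12 dBu, reduced 7:1 to 1.125 dB above → -10.875 dBu.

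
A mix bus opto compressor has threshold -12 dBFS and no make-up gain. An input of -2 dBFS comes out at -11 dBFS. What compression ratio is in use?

Input overshoot = -2 − (-12) = 10 dB; output overshoot = -11 − (-12) = 1 dB.
Ratio = 10 / 1 = 10.

10:1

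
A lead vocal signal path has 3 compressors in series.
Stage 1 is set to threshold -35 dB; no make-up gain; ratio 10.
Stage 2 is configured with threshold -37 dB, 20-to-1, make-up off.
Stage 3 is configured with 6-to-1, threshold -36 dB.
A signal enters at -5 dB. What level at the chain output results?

Stage 1: overshoot 30 dB → 30/10 = 3 dB → -32 dB.
Stage 2: overshoot 5 dB → 5/20 = 0.25 dB → -36.75 dB.
Stage 3: -36.75 dB is at or below the -36 dB threshold — no compression; output -36.75 dB.

-36.75 dB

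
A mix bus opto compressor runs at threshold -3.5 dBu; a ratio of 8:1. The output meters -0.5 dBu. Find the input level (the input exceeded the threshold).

Post-compression overshoot = -0.5 − (-3.5) = 3 dB.
Undo the ratio: input overshoot = 3 × 8 = 24 dB, giving input = 20.5 dBu.

20.5 dBu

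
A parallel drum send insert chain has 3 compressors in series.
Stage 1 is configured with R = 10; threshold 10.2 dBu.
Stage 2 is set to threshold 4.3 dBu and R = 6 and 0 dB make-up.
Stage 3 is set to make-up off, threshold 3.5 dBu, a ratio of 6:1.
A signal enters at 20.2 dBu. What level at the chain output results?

3.825 dBu

Stage 1: 20.2 dBu is 10 dB over 10.2 dBu; at 10:1 that becomes 1 dB over, giving 11.2 dBu.
Stage 2: 6.9 dB above 4.3 dBu, reduced 6:1 to 1.15 dB above → 5.45 dBu.
Stage 3: 1.95 dB above 3.5 dBu, reduced 6:1 to 0.325 dB above → 3.825 dBu.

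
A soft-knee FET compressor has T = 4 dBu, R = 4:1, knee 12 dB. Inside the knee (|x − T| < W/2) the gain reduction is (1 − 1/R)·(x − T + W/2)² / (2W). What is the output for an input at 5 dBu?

3.46875 dBu

x − T + W/2 = 5 − 4 + 6 = 7.
GR = (1 − 1/4) × 7² / 24 = 0.75 × 49 / 24 = 1.53125 dB.
Output = 5 − 1.53125 = 3.46875 dBu.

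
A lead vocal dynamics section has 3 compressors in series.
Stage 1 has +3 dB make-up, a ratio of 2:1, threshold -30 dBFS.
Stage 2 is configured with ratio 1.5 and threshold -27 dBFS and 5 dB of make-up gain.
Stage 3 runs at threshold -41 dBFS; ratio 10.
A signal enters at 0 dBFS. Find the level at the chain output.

Stage 1: 0 dBFS is 30 dB over -30 dBFS; at 2:1 that becomes 15 dB over, giving -15 dBFS; +3 dB make-up → -12 dBFS.
Stage 2: 15 dB above -27 dBFS, reduced 1.5:1 to 10 dB above → -17 dBFS; +5 dB make-up → -12 dBFS.
Stage 3: -12 dBFS is 29 dB over -41 dBFS; at 10:1 that becomes 2.9 dB over, giving -38.1 dBFS.

-38.1 dBFS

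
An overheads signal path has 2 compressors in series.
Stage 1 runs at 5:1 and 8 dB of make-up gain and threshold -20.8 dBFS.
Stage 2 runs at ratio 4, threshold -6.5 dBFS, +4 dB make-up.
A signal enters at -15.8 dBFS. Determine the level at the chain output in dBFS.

-7.8 dBFS

Stage 1: overshoot 5 dB → 5/5 = 1 dB → -19.8 dBFS; +8 dB make-up → -11.8 dBFS.
Stage 2: -11.8 dBFS ≤ -6.5 dBFS, so stage 2 doesn't engage; make-up brings it to -7.8 dBFS.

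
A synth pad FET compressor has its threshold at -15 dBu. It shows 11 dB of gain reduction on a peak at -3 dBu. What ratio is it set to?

12:1

Input overshoot = -3 − (-15) = 12 dB.
Output overshoot = 12 − 11 = 1 dB.
Ratio = input overshoot / output overshoot = 12 / 1 = 12.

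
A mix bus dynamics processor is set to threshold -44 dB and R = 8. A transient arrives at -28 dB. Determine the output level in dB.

-42 dB

Overshoot: -28 − (-44) = 16 dB.
At 8:1 the overshoot is divided by 8, leaving 2 dB above threshold.
Output = -44 + 2 = -42 dB.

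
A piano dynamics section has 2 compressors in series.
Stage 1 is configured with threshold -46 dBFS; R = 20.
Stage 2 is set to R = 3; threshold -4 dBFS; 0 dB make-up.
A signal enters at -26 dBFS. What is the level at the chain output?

-45 dBFS

Stage 1: -26 dBFS is 20 dB over -46 dBFS; at 20:1 that becomes 1 dB over, giving -45 dBFS.
Stage 2: -45 dBFS ≤ -4 dBFS, so stage 2 doesn't engage; output -45 dBFS.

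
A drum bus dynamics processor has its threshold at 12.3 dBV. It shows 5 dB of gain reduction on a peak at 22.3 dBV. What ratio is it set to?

Input overshoot = 22.3 − 12.3 = 10 dB.
Output overshoot = 10 − 5 = 5 dB.
Ratio = input overshoot / output overshoot = 10 / 5 = 2.

2:1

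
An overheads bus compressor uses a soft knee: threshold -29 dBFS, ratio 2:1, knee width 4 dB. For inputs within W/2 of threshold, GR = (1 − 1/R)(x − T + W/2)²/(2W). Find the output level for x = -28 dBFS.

x − T + W/2 = -28 − (-29) + 2 = 3.
GR = (1 − 1/2) × 3² / 8 = 0.5 × 9 / 8 = 0.5625 dB.
Output = -28 − 0.5625 = -28.5625 dBFS.

-28.5625 dBFS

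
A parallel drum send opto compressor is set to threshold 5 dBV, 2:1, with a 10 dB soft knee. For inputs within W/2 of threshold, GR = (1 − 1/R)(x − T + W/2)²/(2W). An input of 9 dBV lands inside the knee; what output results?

6.975 dBV

x − T + W/2 = 9 − 5 + 5 = 9.
GR = (1 − 1/2) × 9² / 20 = 0.5 × 81 / 20 = 2.025 dB.
Output = 9 − 2.025 = 6.975 dBV.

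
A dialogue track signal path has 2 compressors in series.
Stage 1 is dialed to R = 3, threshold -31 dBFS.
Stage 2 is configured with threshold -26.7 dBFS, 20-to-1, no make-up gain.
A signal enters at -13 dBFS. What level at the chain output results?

-26.615 dBFS

Stage 1: -13 dBFS is 18 dB over -31 dBFS; at 3:1 that becomes 6 dB over, giving -25 dBFS.
Stage 2: overshoot 1.7 dB → 1.7/20 = 0.085 dB → -26.615 dBFS.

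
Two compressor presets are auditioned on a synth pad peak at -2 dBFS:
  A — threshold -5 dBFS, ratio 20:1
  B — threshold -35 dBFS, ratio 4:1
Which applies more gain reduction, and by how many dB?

A: overshoot 3 dB → output overshoot 0.15 dB → GR 2.85 dB.
B: overshoot 33 dB → output overshoot 8.25 dB → GR 24.75 dB.
B reduces 21.9 dB more.

B, by 21.9 dB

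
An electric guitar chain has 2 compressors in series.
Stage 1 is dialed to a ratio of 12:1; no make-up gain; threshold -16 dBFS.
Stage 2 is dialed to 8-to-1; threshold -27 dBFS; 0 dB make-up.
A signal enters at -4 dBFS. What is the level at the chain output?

-25.5 dBFS

Stage 1: 12 dB above -16 dBFS, reduced 12:1 to 1 dB above → -15 dBFS.
Stage 2: overshoot 12 dB → 12/8 = 1.5 dB → -25.5 dBFS.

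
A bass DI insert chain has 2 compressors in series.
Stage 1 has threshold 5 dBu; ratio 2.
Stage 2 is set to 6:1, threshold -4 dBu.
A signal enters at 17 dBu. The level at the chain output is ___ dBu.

Stage 1: 12 dB above 5 dBu, reduced 2:1 to 6 dB above → 11 dBu.
Stage 2: 11 dBu is 15 dB over -4 dBu; at 6:1 that becomes 2.5 dB over, giving -1.5 dBu.

-1.5 dBu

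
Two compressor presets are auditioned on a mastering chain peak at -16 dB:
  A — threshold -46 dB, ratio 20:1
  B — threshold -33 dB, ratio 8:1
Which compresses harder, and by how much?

A, by 13.625 dB

A: 30 dB over, compressed to 1.5 dB over, so 28.5 dB of GR.
B: 17 dB over, compressed to 2.125 dB over, so 14.875 dB of GR.
Difference: 13.625 dB in favour of A.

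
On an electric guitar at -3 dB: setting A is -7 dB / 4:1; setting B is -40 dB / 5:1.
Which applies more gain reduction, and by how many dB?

A: 4 dB over, compressed to 1 dB over, so 3 dB of GR.
B: 37 dB over, compressed to 7.4 dB over, so 29.6 dB of GR.
Difference: 26.6 dB in favour of B.

B, by 26.6 dB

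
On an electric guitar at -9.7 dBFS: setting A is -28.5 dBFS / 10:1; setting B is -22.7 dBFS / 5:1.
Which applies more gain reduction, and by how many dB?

A: overshoot 18.8 dB → output overshoot 1.88 dB → GR 16.92 dB.
B: overshoot 13 dB → output overshoot 2.6 dB → GR 10.4 dB.
A reduces 6.52 dB more.

A, by 6.52 dB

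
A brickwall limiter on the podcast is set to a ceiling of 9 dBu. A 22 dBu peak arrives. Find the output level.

9 dBu

A brickwall limiter is an ∞:1 compressor: any input above the ceiling is clamped to 9 dBu.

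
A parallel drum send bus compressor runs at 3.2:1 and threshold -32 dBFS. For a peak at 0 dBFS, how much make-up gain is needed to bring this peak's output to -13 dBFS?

Without make-up, output = threshold + overshoot/3.2 = -32 + 10 = -22 dBFS.
Gap to target: 9 dB.

9 dB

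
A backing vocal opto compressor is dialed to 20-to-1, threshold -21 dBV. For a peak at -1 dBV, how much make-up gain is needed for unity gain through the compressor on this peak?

19 dB

Without make-up, output = threshold + overshoot/20 = -21 + 1 = -20 dBV.
Gap to target: 19 dB.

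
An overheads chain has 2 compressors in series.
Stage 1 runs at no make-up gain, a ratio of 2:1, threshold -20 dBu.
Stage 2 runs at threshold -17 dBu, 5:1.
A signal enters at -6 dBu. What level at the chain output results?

Stage 1: 14 dB above -20 dBu, reduced 2:1 to 7 dB above → -13 dBu.
Stage 2: overshoot 4 dB → 4/5 = 0.8 dB → -16.2 dBu.

-16.2 dBu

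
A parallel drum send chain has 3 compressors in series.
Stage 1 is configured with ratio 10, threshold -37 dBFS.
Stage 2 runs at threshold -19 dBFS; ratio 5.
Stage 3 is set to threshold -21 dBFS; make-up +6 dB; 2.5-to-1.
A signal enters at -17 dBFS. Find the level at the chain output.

Stage 1: 20 dB above -37 dBFS, reduced 10:1 to 2 dB above → -35 dBFS.
Stage 2: -35 dBFS is at or below the -19 dBFS threshold — no compression; output -35 dBFS.
Stage 3: -35 dBFS is at or below the -21 dBFS threshold — no compression; make-up brings it to -29 dBFS.

-29 dBFS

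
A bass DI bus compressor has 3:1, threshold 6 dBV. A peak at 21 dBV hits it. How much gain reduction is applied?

10 dB

21 dBV exceeds the threshold by 15 dB.
A 3:1 ratio leaves 5 dB of that excess.
Gain reduction = 15 − 5 = 10 dB.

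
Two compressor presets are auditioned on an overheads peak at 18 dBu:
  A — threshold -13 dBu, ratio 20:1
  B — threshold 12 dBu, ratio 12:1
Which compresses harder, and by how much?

A, by 23.95 dB

A: GR = 31 − 31/20 = 29.45 dB.
B: GR = 6 − 6/12 = 5.5 dB.
A applies 23.95 dB more gain reduction.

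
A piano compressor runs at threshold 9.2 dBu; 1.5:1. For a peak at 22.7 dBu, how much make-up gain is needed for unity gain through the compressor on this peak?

The peak compresses to 9.2 + 13.5/1.5 = 18.2 dBu.
To reach 22.7 dBu requires 22.7 − 18.2 = 4.5 dB of make-up.

4.5 dB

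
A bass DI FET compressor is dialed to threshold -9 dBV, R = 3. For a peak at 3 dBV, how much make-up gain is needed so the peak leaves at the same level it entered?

Without make-up, output = threshold + overshoot/3 = -9 + 4 = -5 dBV.
Gap to target: 8 dB.

8 dB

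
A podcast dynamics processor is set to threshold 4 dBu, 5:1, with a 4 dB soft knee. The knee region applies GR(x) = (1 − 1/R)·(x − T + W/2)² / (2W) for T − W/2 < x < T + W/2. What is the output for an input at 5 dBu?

4.1 dBu

x − T + W/2 = 5 − 4 + 2 = 3.
GR = (1 − 1/5) × 3² / 8 = 0.8 × 9 / 8 = 0.9 dB.
Output = 5 − 0.9 = 4.1 dBu.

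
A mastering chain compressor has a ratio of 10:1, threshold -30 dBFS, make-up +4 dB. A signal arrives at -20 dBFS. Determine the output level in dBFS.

-25 dBFS

-20 dBFS sits 10 dB over threshold.
10:1 compression reduces that to 10/10 = 1 dB over.
That puts the output at -29 dBFS; make-up adds 4 dB, giving -25 dBFS.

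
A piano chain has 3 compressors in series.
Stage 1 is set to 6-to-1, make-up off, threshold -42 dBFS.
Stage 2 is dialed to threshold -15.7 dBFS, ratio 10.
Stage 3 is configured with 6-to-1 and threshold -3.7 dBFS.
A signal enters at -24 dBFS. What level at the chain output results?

-39 dBFS

Stage 1: 18 dB above -42 dBFS, reduced 6:1 to 3 dB above → -39 dBFS.
Stage 2: below threshold (-39 ≤ -15.7); passes unchanged; output -39 dBFS.
Stage 3: -39 dBFS ≤ -3.7 dBFS, so stage 3 doesn't engage; output -39 dBFS.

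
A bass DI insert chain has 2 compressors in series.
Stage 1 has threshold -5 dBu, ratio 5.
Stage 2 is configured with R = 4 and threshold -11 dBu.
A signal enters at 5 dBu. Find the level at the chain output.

-9 dBu

Stage 1: 10 dB above -5 dBu, reduced 5:1 to 2 dB above → -3 dBu.
Stage 2: -3 dBu is 8 dB over -11 dBu; at 4:1 that becomes 2 dB over, giving -9 dBu.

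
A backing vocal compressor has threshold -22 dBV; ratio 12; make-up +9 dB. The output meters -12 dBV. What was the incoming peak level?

-10 dBV

Before make-up, the level was -12 − 9 = -21 dBV.
Post-compression overshoot = -21 − (-22) = 1 dB.
Input overshoot = R × output overshoot = 12 dB → input = -22 + 12 = -10 dBV.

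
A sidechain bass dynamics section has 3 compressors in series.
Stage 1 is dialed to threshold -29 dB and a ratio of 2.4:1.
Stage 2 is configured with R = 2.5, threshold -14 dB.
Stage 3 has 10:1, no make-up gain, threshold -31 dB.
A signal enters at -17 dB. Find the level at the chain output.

-30.3 dB

Stage 1: overshoot 12 dB → 12/2.4 = 5 dB → -24 dB.
Stage 2: below threshold (-24 ≤ -14); passes unchanged; output -24 dB.
Stage 3: 7 dB above -31 dB, reduced 10:1 to 0.7 dB above → -30.3 dB.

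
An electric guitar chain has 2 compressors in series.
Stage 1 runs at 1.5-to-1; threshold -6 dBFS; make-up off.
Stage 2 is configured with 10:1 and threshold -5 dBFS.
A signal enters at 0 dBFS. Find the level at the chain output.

Stage 1: 6 dB above -6 dBFS, reduced 1.5:1 to 4 dB above → -2 dBFS.
Stage 2: overshoot 3 dB → 3/10 = 0.3 dB → -4.7 dBFS.

-4.7 dBFS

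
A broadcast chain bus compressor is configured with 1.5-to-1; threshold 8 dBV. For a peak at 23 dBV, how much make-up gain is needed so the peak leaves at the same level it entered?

5 dB

The peak compresses to 8 + 15/1.5 = 18 dBV.
To reach 23 dBV requires 23 − 18 = 5 dB of make-up.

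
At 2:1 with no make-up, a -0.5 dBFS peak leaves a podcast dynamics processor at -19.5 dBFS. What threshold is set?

Input is 38 dB above T (since output overshoot × R = input overshoot: (-19.5 − T)·2 = -0.5 − T gives T = -38.5 dBFS).
Check: -38.5 + (-0.5 − (-38.5))/2 = -38.5 + 19 = -19.5 dBFS. ✓

-38.5 dBFS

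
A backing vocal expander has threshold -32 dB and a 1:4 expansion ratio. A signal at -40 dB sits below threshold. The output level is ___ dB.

-64 dB

Undershoot = (-32) − (-40) = 8 dB.
At 1:4, that expands to 32 dB under threshold.
Output = -32 − 32 = -64 dB.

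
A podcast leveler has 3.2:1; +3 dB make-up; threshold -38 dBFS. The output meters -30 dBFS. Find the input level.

-22 dBFS

Remove make-up: -30 − 3 = -33 dBFS.
That's 5 dB above the -38 dBFS threshold.
Before 3.2:1 compression the overshoot was 5 × 3.2 = 16 dB, so input = -38 + 16 = -22 dBFS.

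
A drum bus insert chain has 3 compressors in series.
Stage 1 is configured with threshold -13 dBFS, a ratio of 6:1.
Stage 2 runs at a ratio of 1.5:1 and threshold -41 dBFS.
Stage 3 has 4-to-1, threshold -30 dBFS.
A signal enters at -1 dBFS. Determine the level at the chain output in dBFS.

Stage 1: -1 dBFS is 12 dB over -13 dBFS; at 6:1 that becomes 2 dB over, giving -11 dBFS.
Stage 2: overshoot 30 dB → 30/1.5 = 20 dB → -21 dBFS.
Stage 3: 9 dB above -30 dBFS, reduced 4:1 to 2.25 dB above → -27.75 dBFS.

-27.75 dBFS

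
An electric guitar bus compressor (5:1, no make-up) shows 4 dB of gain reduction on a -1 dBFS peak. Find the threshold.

Gain reduction = -1 − (-5) = 4 dB; output overshoot = GR / (R − 1) = 4 / 4 = 1 dB.
Threshold = output − output overshoot = -5 − 1 = -6 dBFS.

-6 dBFS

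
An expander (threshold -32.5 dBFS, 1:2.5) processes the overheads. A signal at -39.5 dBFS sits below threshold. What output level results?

-50 dBFS

Below threshold, a 1:2.5 expander applies gain = (2.5−1)×(T − x) of attenuation.
(2.5−1) × 7 = 10.5 dB, so output = -39.5 − 10.5 = -50 dBFS.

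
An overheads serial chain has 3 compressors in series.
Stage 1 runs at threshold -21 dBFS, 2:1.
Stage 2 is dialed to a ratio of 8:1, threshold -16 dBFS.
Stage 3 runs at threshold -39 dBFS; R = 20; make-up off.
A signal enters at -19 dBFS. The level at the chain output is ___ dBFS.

-38.05 dBFS

Stage 1: overshoot 2 dB → 2/2 = 1 dB → -20 dBFS.
Stage 2: below threshold (-20 ≤ -16); passes unchanged; output -20 dBFS.
Stage 3: -20 dBFS is 19 dB over -39 dBFS; at 20:1 that becomes 0.95 dB over, giving -38.05 dBFS.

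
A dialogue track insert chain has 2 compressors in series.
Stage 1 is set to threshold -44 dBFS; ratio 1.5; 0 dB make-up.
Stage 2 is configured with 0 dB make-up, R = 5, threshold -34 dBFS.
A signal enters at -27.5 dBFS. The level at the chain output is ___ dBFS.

-33.8 dBFS

Stage 1: overshoot 16.5 dB → 16.5/1.5 = 11 dB → -33 dBFS.
Stage 2: -33 dBFS is 1 dB over -34 dBFS; at 5:1 that becomes 0.2 dB over, giving -33.8 dBFS.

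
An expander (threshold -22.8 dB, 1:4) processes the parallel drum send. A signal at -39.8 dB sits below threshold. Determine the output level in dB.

-90.8 dB

Undershoot = (-22.8) − (-39.8) = 17 dB.
At 1:4, that expands to 68 dB under threshold.
Output = -22.8 − 68 = -90.8 dB.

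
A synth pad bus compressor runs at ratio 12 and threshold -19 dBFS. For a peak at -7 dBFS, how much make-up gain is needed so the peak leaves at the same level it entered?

11 dB

Overshoot 12 dB → 12/12 = 1 dB after compression, so the compressed level is -19 + 1 = -18 dBFS.
Make-up = target − compressed = -7 − (-18) = 11 dB.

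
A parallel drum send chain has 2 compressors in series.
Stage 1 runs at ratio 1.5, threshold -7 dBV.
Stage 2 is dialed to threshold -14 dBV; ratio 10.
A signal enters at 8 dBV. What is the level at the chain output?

-12.3 dBV

Stage 1: 15 dB above -7 dBV, reduced 1.5:1 to 10 dB above → 3 dBV.
Stage 2: 17 dB above -14 dBV, reduced 10:1 to 1.7 dB above → -12.3 dBV.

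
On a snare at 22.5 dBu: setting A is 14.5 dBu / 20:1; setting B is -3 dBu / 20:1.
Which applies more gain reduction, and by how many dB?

B, by 16.625 dB

A: overshoot 8 dB → output overshoot 0.4 dB → GR 7.6 dB.
B: overshoot 25.5 dB → output overshoot 1.275 dB → GR 24.225 dB.
B reduces 16.625 dB more.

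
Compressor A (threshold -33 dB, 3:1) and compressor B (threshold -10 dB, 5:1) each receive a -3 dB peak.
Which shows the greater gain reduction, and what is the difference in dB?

A, by 14.4 dB

A: 30 dB over, compressed to 10 dB over, so 20 dB of GR.
B: 7 dB over, compressed to 1.4 dB over, so 5.6 dB of GR.
Difference: 14.4 dB in favour of A.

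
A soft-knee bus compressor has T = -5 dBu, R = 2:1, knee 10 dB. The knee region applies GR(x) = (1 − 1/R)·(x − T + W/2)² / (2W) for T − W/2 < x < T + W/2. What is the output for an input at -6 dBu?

x − T + W/2 = -6 − (-5) + 5 = 4.
GR = (1 − 1/2) × 4² / 20 = 0.5 × 16 / 20 = 0.4 dB.
Output = -6 − 0.4 = -6.4 dBu.

-6.4 dBu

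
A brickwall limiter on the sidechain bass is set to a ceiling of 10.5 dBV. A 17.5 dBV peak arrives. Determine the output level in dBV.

A brickwall limiter is an ∞:1 compressor: any input above the ceiling is clamped to 10.5 dBV.

10.5 dBV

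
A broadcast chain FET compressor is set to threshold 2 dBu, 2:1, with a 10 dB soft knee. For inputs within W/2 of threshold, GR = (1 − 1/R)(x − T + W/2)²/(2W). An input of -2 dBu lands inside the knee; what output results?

-2.025 dBu

x − T + W/2 = -2 − 2 + 5 = 1.
GR = (1 − 1/2) × 1² / 20 = 0.5 × 1 / 20 = 0.025 dB.
Output = -2 − 0.025 = -2.025 dBu.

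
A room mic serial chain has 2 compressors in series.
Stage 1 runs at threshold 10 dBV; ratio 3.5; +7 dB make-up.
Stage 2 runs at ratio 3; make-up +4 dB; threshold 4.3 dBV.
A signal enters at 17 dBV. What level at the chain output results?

13.2 dBV

Stage 1: 7 dB above 10 dBV, reduced 3.5:1 to 2 dB above → 12 dBV; +7 dB make-up → 19 dBV.
Stage 2: 14.7 dB above 4.3 dBV, reduced 3:1 to 4.9 dB above → 9.2 dBV; +4 dB make-up → 13.2 dBV.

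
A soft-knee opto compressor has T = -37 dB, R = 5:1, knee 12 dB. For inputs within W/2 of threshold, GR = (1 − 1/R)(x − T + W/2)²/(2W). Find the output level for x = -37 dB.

x − T + W/2 = -37 − (-37) + 6 = 6.
GR = (1 − 1/5) × 6² / 24 = 0.8 × 36 / 24 = 1.2 dB.
Output = -37 − 1.2 = -38.2 dB.

-38.2 dB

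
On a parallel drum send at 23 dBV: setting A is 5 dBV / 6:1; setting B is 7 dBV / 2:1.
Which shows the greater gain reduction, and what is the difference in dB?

A: GR = 18 − 18/6 = 15 dB.
B: GR = 16 − 16/2 = 8 dB.
A reduces 7 dB more.

A, by 7 dB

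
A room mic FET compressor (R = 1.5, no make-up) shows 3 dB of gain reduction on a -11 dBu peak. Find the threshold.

Input is 9 dB above T (since output overshoot × R = input overshoot: (-14 − T)·1.5 = -11 − T gives T = -20 dBu).
Check: -20 + (-11 − (-20))/1.5 = -20 + 6 = -14 dBu. ✓

-20 dBu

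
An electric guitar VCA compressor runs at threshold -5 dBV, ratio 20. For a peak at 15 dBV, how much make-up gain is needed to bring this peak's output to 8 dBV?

12 dB

Without make-up, output = threshold + overshoot/20 = -5 + 1 = -4 dBV.
Gap to target: 12 dB.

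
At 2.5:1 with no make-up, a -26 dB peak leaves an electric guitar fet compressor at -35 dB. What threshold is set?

-41 dB

Input is 15 dB above T (since output overshoot × R = input overshoot: (-35 − T)·2.5 = -26 − T gives T = -41 dB).
Check: -41 + (-26 − (-41))/2.5 = -41 + 6 = -35 dB. ✓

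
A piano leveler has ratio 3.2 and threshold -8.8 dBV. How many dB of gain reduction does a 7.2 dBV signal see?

7.2 dBV exceeds the threshold by 16 dB.
A 3.2:1 ratio leaves 5 dB of that excess.
So the signal is attenuated by 16 − 5 = 11 dB.

11 dB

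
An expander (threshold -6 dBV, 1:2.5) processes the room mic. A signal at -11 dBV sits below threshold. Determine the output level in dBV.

-18.5 dBV

The input is 5 dB below the -6 dBV threshold.
A 1:2.5 expander multiplies undershoot by 2.5: 5 × 2.5 = 12.5 dB below threshold.
Output = -6 − 12.5 = -18.5 dBV.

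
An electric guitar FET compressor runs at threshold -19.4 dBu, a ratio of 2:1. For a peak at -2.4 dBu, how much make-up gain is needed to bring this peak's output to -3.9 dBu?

7 dB

Overshoot 17 dB → 17/2 = 8.5 dB after compression, so the compressed level is -19.4 + 8.5 = -10.9 dBu.
Make-up = target − compressed = -3.9 − (-10.9) = 7 dB.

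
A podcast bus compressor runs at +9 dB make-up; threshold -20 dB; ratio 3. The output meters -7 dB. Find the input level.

Remove make-up: -7 − 9 = -16 dB.
The compressed level sits -16 − (-20) = 4 dB over threshold.
Before 3:1 compression the overshoot was 4 × 3 = 12 dB, so input = -20 + 12 = -8 dB.

-8 dB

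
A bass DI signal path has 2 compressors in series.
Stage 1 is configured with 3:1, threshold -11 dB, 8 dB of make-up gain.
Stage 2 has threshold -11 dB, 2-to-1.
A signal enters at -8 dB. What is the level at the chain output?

-6.5 dB

Stage 1: overshoot 3 dB → 3/3 = 1 dB → -10 dB; +8 dB make-up → -2 dB.
Stage 2: 9 dB above -11 dB, reduced 2:1 to 4.5 dB above → -6.5 dB.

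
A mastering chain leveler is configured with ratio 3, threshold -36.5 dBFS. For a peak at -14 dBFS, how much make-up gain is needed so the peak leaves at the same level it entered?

Overshoot 22.5 dB → 22.5/3 = 7.5 dB after compression, so the compressed level is -36.5 + 7.5 = -29 dBFS.
Make-up = target − compressed = -14 − (-29) = 15 dB.

15 dB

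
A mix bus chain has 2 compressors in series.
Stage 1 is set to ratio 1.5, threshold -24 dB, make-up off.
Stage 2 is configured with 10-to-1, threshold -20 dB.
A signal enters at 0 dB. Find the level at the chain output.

-18.8 dB

Stage 1: overshoot 24 dB → 24/1.5 = 16 dB → -8 dB.
Stage 2: 12 dB above -20 dB, reduced 10:1 to 1.2 dB above → -18.8 dB.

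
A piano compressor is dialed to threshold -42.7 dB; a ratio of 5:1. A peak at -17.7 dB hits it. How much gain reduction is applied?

-17.7 dB exceeds the threshold by 25 dB.
At 5:1, output sits 25/5 = 5 dB above threshold.
GR = overshoot in − overshoot out = 25 − 5 = 20 dB.

20 dB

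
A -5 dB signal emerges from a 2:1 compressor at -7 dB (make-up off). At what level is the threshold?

-9 dB

Input is 4 dB above T (since output overshoot × R = input overshoot: (-7 − T)·2 = -5 − T gives T = -9 dB).
Check: -9 + (-5 − (-9))/2 = -9 + 2 = -7 dB. ✓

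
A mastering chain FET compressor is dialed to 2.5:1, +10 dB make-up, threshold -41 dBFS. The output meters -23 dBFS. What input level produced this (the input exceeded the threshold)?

Before make-up, the level was -23 − 10 = -33 dBFS.
Post-compression overshoot = -33 − (-41) = 8 dB.
Undo the ratio: input overshoot = 8 × 2.5 = 20 dB, giving input = -21 dBFS.

-21 dBFS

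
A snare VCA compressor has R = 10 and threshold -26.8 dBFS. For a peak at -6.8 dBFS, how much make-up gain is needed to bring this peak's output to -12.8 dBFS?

12 dB

Overshoot 20 dB → 20/10 = 2 dB after compression, so the compressed level is -26.8 + 2 = -24.8 dBFS.
Make-up = target − compressed = -12.8 − (-24.8) = 12 dB.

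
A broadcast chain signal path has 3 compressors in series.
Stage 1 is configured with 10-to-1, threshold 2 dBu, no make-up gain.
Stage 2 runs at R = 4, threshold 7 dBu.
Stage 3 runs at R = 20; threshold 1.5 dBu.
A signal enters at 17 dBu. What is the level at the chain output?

Stage 1: 17 dBu is 15 dB over 2 dBu; at 10:1 that becomes 1.5 dB over, giving 3.5 dBu.
Stage 2: 3.5 dBu ≤ 7 dBu, so stage 2 doesn't engage; output 3.5 dBu.
Stage 3: 2 dB above 1.5 dBu, reduced 20:1 to 0.1 dB above → 1.6 dBu.

1.6 dBu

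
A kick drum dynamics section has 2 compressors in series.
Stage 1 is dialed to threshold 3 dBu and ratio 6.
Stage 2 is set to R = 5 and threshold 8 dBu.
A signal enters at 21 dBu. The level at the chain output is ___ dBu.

Stage 1: 18 dB above 3 dBu, reduced 6:1 to 3 dB above → 6 dBu.
Stage 2: 6 dBu is at or below the 8 dBu threshold — no compression; output 6 dBu.

6 dBu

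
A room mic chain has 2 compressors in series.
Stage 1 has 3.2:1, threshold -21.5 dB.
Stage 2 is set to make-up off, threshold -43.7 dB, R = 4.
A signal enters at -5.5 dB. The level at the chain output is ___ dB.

Stage 1: 16 dB above -21.5 dB, reduced 3.2:1 to 5 dB above → -16.5 dB.
Stage 2: 27.2 dB above -43.7 dB, reduced 4:1 to 6.8 dB above → -36.9 dB.

-36.9 dB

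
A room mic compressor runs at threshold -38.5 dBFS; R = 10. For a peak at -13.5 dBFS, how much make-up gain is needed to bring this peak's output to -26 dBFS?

10 dB

The peak compresses to -38.5 + 25/10 = -36 dBFS.
To reach -26 dBFS requires -26 − (-36) = 10 dB of make-up.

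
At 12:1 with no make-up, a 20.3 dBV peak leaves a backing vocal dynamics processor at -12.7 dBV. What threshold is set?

-15.7 dBV

Gain reduction = 20.3 − (-12.7) = 33 dB; output overshoot = GR / (R − 1) = 33 / 11 = 3 dB.
Threshold = output − output overshoot = -12.7 − 3 = -15.7 dBV.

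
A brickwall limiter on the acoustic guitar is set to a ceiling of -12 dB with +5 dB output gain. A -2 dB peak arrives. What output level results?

-7 dB

At ∞:1, everything above -12 dB is held at the ceiling.
Output gain then adds 5 dB: -12 + 5 = -7 dB.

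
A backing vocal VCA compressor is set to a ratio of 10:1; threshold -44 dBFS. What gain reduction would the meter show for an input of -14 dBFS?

-14 dBFS exceeds the threshold by 30 dB.
A 10:1 ratio leaves 3 dB of that excess.
GR = overshoot in − overshoot out = 30 − 3 = 27 dB.

27 dB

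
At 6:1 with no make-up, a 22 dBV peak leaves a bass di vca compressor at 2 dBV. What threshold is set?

-2 dBV

Let T be the threshold. Output overshoot = (input overshoot)/R, so 2 − T = (22 − T)/6.
6·(2 − T) = 22 − T → 5·T = 12 − 22 = -10.
T = -10/5 = -2 dBV.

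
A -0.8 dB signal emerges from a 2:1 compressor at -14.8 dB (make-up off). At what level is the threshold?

-28.8 dB

Gain reduction = -0.8 − (-14.8) = 14 dB; output overshoot = GR / (R − 1) = 14 / 1 = 14 dB.
Threshold = output − output overshoot = -14.8 − 14 = -28.8 dB.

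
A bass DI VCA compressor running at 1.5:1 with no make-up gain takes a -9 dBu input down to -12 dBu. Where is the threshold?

Input is 9 dB above T (since output overshoot × R = input overshoot: (-12 − T)·1.5 = -9 − T gives T = -18 dBu).
Check: -18 + (-9 − (-18))/1.5 = -18 + 6 = -12 dBu. ✓

-18 dBu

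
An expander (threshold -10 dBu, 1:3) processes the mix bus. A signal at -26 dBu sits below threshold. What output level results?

-58 dBu

Undershoot = (-10) − (-26) = 16 dB.
At 1:3, that expands to 48 dB under threshold.
Output = -10 − 48 = -58 dBu.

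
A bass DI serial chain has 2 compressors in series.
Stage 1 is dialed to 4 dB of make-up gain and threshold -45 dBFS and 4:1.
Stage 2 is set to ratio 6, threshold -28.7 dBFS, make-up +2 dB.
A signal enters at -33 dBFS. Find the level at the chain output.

Stage 1: -33 dBFS is 12 dB over -45 dBFS; at 4:1 that becomes 3 dB over, giving -42 dBFS; +4 dB make-up → -38 dBFS.
Stage 2: below threshold (-38 ≤ -28.7); passes unchanged; make-up brings it to -36 dBFS.

-36 dBFS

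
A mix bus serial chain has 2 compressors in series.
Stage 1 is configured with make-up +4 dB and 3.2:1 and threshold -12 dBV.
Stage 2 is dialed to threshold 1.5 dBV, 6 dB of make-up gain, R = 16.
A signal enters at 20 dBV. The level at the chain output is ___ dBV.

Stage 1: 32 dB above -12 dBV, reduced 3.2:1 to 10 dB above → -2 dBV; +4 dB make-up → 2 dBV.
Stage 2: overshoot 0.5 dB → 0.5/16 = 0.03125 dB → 1.53125 dBV; +6 dB make-up → 7.53125 dBV.

7.53125 dBV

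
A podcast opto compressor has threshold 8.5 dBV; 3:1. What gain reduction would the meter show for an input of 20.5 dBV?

20.5 dBV exceeds the threshold by 12 dB.
After 3:1 compression the overshoot becomes 12/3 = 4 dB.
Gain reduction = 12 − 4 = 8 dB.

8 dB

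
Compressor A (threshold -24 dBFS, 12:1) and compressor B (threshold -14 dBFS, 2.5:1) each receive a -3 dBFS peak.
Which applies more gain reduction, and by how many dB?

A: overshoot 21 dB → output overshoot 1.75 dB → GR 19.25 dB.
B: overshoot 11 dB → output overshoot 4.4 dB → GR 6.6 dB.
A applies 12.65 dB more gain reduction.

A, by 12.65 dB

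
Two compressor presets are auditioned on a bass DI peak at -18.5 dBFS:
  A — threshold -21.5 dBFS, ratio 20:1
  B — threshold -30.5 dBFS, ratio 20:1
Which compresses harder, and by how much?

B, by 8.55 dB

A: GR = 3 − 3/20 = 2.85 dB.
B: GR = 12 − 12/20 = 11.4 dB.
Difference: 8.55 dB in favour of B.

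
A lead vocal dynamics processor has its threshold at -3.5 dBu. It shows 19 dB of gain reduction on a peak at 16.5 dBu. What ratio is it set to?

Input overshoot = 16.5 − (-3.5) = 20 dB.
Output overshoot = 20 − 19 = 1 dB.
Ratio = input overshoot / output overshoot = 20 / 1 = 20.

20:1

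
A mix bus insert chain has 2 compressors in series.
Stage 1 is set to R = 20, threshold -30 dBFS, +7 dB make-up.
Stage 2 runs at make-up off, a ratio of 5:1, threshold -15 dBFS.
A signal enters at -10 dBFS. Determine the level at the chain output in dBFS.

-22 dBFS

Stage 1: 20 dB above -30 dBFS, reduced 20:1 to 1 dB above → -29 dBFS; +7 dB make-up → -22 dBFS.
Stage 2: -22 dBFS is at or below the -15 dBFS threshold — no compression; output -22 dBFS.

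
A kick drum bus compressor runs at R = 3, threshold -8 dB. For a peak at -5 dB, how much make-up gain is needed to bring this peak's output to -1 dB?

6 dB

Overshoot 3 dB → 3/3 = 1 dB after compression, so the compressed level is -8 + 1 = -7 dB.
Make-up = target − compressed = -1 − (-7) = 6 dB.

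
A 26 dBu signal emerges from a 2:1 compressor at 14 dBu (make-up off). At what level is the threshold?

2 dBu

Input is 24 dB above T (since output overshoot × R = input overshoot: (14 − T)·2 = 26 − T gives T = 2 dBu).
Check: 2 + (26 − 2)/2 = 2 + 12 = 14 dBu. ✓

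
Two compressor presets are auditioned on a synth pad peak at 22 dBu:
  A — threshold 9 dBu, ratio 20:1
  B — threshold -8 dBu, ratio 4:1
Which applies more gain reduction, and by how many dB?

A: GR = 13 − 13/20 = 12.35 dB.
B: GR = 30 − 30/4 = 22.5 dB.
Difference: 10.15 dB in favour of B.

B, by 10.15 dB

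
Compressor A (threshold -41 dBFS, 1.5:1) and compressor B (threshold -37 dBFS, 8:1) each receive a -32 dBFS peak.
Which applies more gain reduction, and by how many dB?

A: 9 dB over, compressed to 6 dB over, so 3 dB of GR.
B: 5 dB over, compressed to 0.625 dB over, so 4.375 dB of GR.
B applies 1.375 dB more gain reduction.

B, by 1.375 dB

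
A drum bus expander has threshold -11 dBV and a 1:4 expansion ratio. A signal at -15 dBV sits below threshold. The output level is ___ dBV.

Undershoot = (-11) − (-15) = 4 dB.
At 1:4, that expands to 16 dB under threshold.
Output = -11 − 16 = -27 dBV.

-27 dBV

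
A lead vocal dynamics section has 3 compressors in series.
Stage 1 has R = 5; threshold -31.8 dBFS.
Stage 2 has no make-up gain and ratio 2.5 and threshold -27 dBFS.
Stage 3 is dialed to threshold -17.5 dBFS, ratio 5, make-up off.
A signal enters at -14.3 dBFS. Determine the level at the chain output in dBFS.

Stage 1: overshoot 17.5 dB → 17.5/5 = 3.5 dB → -28.3 dBFS.
Stage 2: -28.3 dBFS ≤ -27 dBFS, so stage 2 doesn't engage; output -28.3 dBFS.
Stage 3: below threshold (-28.3 ≤ -17.5); passes unchanged; output -28.3 dBFS.

-28.3 dBFS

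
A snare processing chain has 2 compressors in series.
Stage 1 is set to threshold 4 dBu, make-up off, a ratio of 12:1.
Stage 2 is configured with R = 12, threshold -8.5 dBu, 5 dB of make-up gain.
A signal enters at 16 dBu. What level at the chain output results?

Stage 1: 12 dB above 4 dBu, reduced 12:1 to 1 dB above → 5 dBu.
Stage 2: 13.5 dB above -8.5 dBu, reduced 12:1 to 1.125 dB above → -7.375 dBu; +5 dB make-up → -2.375 dBu.

-2.375 dBu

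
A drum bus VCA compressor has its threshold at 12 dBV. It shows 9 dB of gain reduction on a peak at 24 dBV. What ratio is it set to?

Input overshoot = 24 − 12 = 12 dB.
Output overshoot = 12 − 9 = 3 dB.
Ratio = input overshoot / output overshoot = 12 / 3 = 4.

4:1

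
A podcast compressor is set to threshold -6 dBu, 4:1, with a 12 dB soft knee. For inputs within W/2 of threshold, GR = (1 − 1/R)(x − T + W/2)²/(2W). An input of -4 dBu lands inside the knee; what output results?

x − T + W/2 = -4 − (-6) + 6 = 8.
GR = (1 − 1/4) × 8² / 24 = 0.75 × 64 / 24 = 2 dB.
Output = -4 − 2 = -6 dBu.

-6 dBu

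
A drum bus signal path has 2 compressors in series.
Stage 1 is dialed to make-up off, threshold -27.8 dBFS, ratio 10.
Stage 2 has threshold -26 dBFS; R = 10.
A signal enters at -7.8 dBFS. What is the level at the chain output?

-25.98 dBFS

Stage 1: 20 dB above -27.8 dBFS, reduced 10:1 to 2 dB above → -25.8 dBFS.
Stage 2: -25.8 dBFS is 0.2 dB over -26 dBFS; at 10:1 that becomes 0.02 dB over, giving -25.98 dBFS.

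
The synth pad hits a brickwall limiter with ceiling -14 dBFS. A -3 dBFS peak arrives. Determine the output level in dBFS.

-14 dBFS

A brickwall limiter is an ∞:1 compressor: any input above the ceiling is clamped to -14 dBFS.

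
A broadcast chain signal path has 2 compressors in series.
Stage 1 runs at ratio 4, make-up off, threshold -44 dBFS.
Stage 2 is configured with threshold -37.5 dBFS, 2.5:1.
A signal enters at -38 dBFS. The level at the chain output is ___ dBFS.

Stage 1: 6 dB above -44 dBFS, reduced 4:1 to 1.5 dB above → -42.5 dBFS.
Stage 2: -42.5 dBFS is at or below the -37.5 dBFS threshold — no compression; output -42.5 dBFS.

-42.5 dBFS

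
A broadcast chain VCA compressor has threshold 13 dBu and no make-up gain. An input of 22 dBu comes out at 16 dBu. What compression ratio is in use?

3:1

Input overshoot = 22 − 13 = 9 dB; output overshoot = 16 − 13 = 3 dB.
Ratio = 9 / 3 = 3.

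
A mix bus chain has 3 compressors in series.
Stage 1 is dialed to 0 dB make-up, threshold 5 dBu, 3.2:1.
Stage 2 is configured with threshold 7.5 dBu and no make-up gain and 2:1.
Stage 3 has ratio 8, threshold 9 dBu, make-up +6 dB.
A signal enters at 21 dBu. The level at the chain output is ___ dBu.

Stage 1: 21 dBu is 16 dB over 5 dBu; at 3.2:1 that becomes 5 dB over, giving 10 dBu.
Stage 2: overshoot 2.5 dB → 2.5/2 = 1.25 dB → 8.75 dBu.
Stage 3: 8.75 dBu ≤ 9 dBu, so stage 3 doesn't engage; make-up brings it to 14.75 dBu.

14.75 dBu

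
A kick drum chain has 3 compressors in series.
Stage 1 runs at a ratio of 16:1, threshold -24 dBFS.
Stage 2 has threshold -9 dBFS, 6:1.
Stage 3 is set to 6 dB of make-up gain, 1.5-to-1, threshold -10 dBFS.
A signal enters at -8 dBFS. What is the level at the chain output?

Stage 1: 16 dB above -24 dBFS, reduced 16:1 to 1 dB above → -23 dBFS.
Stage 2: -23 dBFS is at or below the -9 dBFS threshold — no compression; output -23 dBFS.
Stage 3: -23 dBFS is at or below the -10 dBFS threshold — no compression; make-up brings it to -17 dBFS.

-17 dBFS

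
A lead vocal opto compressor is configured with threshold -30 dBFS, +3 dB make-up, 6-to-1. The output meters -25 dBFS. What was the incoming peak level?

-18 dBFS

Stripping the +3 dB make-up gives -28 dBFS at the gain stage.
That's 2 dB above the -30 dBFS threshold.
Undo the ratio: input overshoot = 2 × 6 = 12 dB, giving input = -18 dBFS.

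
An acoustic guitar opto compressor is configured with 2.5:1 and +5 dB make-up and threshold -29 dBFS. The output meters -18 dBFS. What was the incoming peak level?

-14 dBFS

Stripping the +5 dB make-up gives -23 dBFS at the gain stage.
Post-compression overshoot = -23 − (-29) = 6 dB.
Undo the ratio: input overshoot = 6 × 2.5 = 15 dB, giving input = -14 dBFS.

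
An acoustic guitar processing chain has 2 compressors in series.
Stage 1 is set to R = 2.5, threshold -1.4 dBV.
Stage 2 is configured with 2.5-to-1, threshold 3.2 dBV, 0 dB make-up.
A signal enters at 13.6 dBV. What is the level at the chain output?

Stage 1: overshoot 15 dB → 15/2.5 = 6 dB → 4.6 dBV.
Stage 2: 4.6 dBV is 1.4 dB over 3.2 dBV; at 2.5:1 that becomes 0.56 dB over, giving 3.76 dBV.

3.76 dBV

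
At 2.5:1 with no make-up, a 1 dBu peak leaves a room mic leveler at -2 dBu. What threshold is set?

-4 dBu

Gain reduction = 1 − (-2) = 3 dB; output overshoot = GR / (R − 1) = 3 / 1.5 = 2 dB.
Threshold = output − output overshoot = -2 − 2 = -4 dBu.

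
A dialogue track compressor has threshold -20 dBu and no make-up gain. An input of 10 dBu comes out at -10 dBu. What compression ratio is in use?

3:1

Input overshoot = 10 − (-20) = 30 dB; output overshoot = -10 − (-20) = 10 dB.
Ratio = 30 / 10 = 3.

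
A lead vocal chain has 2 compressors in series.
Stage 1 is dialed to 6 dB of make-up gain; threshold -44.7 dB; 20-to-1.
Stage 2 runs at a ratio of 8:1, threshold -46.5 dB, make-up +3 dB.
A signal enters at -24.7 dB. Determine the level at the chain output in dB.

-42.4 dB

Stage 1: 20 dB above -44.7 dB, reduced 20:1 to 1 dB above → -43.7 dB; +6 dB make-up → -37.7 dB.
Stage 2: -37.7 dB is 8.8 dB over -46.5 dB; at 8:1 that becomes 1.1 dB over, giving -45.4 dB; +3 dB make-up → -42.4 dB.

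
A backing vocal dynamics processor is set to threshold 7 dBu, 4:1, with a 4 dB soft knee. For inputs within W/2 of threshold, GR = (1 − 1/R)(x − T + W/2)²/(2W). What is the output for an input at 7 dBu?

6.625 dBu

x − T + W/2 = 7 − 7 + 2 = 2.
GR = (1 − 1/4) × 2² / 8 = 0.75 × 4 / 8 = 0.375 dB.
Output = 7 − 0.375 = 6.625 dBu.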